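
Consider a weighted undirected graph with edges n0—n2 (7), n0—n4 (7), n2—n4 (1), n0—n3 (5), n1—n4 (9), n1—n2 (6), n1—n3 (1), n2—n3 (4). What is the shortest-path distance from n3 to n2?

4

Some routes from n3 to n2:
n3 - n0 - n2: 5 + 7 = 12
n3 - n1 - n4 - n0 - n2: 1 + 9 + 7 + 7 = 24
n3 - n0 - n4 - n2: 5 + 7 + 1 = 13
n3 - n1 - n2: 1 + 6 = 7
n3 - n2: 4
n3 - n1 - n4 - n2: 1 + 9 + 1 = 11
Shortest: 4.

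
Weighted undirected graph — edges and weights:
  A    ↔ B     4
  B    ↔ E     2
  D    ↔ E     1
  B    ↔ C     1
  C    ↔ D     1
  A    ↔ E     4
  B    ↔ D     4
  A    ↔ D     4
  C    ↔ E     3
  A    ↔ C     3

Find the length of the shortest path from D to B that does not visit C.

3

Checking several routes:
D-A-B: 4 + 4 = 8
D-B: 4
D-E-B: 1 + 2 = 3
D-E-A-B: 1 + 4 + 4 = 9
Shortest: 3.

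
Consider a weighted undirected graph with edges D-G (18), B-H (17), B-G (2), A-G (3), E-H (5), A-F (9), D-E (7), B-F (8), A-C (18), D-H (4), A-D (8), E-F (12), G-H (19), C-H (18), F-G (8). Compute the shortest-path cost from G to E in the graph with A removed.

20

Comparing a few candidate routes:
G - H - E: 19 + 5 = 24
G - B - F - E: 2 + 8 + 12 = 22
G - B - H - E: 2 + 17 + 5 = 24
G - D - H - E: 18 + 4 + 5 = 27
G - F - E: 8 + 12 = 20
G - D - E: 18 + 7 = 25
Best route has total 20.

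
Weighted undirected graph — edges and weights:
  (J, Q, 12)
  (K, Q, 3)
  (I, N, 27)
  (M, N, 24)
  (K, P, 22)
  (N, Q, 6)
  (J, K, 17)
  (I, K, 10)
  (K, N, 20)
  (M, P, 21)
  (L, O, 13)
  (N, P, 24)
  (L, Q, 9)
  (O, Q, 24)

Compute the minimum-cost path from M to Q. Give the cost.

Some routes from M to Q:
M -> P -> N -> Q: 21 + 24 + 6 = 51
M -> N -> Q: 24 + 6 = 30
M -> N -> K -> Q: 24 + 20 + 3 = 47
M -> P -> K -> Q: 21 + 22 + 3 = 46
Best route has total 30.

30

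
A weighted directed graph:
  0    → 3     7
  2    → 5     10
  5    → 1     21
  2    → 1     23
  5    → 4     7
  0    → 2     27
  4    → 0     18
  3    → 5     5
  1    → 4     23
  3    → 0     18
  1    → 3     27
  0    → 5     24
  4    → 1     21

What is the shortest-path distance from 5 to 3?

32

Paths from 5 to 3:
5→4→1→3: 7 + 21 + 27 = 55
5→1→4→0→3: 21 + 23 + 18 + 7 = 69
5→4→0→2→1→3: 7 + 18 + 27 + 23 + 27 = 102
5→4→0→3: 7 + 18 + 7 = 32
5→1→3: 21 + 27 = 48
The minimum is 32.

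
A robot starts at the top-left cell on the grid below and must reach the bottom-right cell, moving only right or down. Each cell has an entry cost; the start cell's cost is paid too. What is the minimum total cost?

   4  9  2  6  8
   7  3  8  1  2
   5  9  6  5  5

One optimal route is r0c0 r0c1 r0c2 r0c3 r1c3 r1c4 r2c4.
Its cost is 4 + 9 + 2 + 6 + 1 + 2 + 5 = 29.
(Top row then right column would cost 36.)

29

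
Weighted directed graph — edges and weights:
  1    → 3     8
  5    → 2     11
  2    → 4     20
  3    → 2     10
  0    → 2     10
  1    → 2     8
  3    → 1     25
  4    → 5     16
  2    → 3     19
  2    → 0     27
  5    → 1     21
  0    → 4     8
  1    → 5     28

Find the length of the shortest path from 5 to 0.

38

Candidate routes:
5 -> 1 -> 3 -> 2 -> 0: 21 + 8 + 10 + 27 = 66
5 -> 1 -> 2 -> 0: 21 + 8 + 27 = 56
5 -> 2 -> 0: 11 + 27 = 38
Shortest: 38.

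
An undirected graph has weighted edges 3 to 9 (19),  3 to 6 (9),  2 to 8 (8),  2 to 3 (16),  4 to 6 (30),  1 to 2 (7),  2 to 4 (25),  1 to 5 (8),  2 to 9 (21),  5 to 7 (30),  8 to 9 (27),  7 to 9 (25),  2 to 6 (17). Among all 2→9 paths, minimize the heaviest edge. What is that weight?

19

Comparing a few candidate routes:
2→4→6→3→9: max(25, 30, 9, 19) = 30
2→6→3→9: max(17, 9, 19) = 19
2→3→9: max(16, 19) = 19
2→8→9: max(8, 27) = 27
2→9: max(21) = 21
Best route has worst link 19.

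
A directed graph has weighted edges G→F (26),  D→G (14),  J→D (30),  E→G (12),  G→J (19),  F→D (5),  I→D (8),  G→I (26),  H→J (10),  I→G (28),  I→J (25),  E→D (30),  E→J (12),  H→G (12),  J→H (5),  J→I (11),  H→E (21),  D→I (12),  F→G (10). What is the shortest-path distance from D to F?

40

Routes from D to F:
D→I→J→H→G→F: 12 + 25 + 5 + 12 + 26 = 80
D→I→G→F: 12 + 28 + 26 = 66
D→I→J→H→E→G→F: 12 + 25 + 5 + 21 + 12 + 26 = 101
D→G→F: 14 + 26 = 40
The minimum is 40.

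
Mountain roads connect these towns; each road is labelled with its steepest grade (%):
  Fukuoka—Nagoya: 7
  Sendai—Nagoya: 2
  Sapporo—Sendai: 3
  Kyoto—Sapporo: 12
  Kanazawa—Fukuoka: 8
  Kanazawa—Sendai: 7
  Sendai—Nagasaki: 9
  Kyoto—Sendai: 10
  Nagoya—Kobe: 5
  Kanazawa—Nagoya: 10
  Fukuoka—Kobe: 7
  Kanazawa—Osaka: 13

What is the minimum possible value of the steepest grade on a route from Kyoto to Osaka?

Checking several routes:
Kyoto → Sapporo → Sendai → Kanazawa → Osaka: max(12, 3, 7, 13) = 13
Kyoto → Sapporo → Sendai → Nagoya → Kanazawa → Osaka: max(12, 3, 2, 10, 13) = 13
Kyoto → Sapporo → Sendai → Nagoya → Kobe → Fukuoka → Kanazawa → Osaka: max(12, 3, 2, 5, 7, 8, 13) = 13
Kyoto → Sapporo → Sendai → Nagoya → Fukuoka → Kanazawa → Osaka: max(12, 3, 2, 7, 8, 13) = 13
The minimum achievable maximum is 13%.

13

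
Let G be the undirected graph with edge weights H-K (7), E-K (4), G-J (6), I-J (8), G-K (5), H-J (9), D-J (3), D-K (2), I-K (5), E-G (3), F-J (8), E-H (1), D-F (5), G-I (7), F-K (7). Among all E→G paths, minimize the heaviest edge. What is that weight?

Checking several routes:
E - G: max(3) = 3
E - K - G: max(4, 5) = 5
E - K - D - J - G: max(4, 2, 3, 6) = 6
Smallest bottleneck: 3.

3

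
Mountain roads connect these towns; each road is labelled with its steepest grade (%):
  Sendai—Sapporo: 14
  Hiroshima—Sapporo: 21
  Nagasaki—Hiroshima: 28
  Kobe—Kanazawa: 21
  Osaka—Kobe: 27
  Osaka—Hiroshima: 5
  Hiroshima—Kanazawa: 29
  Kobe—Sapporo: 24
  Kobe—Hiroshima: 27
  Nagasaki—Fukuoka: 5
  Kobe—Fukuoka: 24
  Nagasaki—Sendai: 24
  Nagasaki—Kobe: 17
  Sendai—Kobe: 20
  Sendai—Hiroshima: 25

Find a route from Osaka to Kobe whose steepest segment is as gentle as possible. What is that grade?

Some routes from Osaka to Kobe:
Osaka - Hiroshima - Sendai - Nagasaki - Fukuoka - Kobe: max(5, 25, 24, 5, 24) = 25
Osaka - Hiroshima - Sapporo - Sendai - Nagasaki - Kobe: max(5, 21, 14, 24, 17) = 24
Osaka - Hiroshima - Sendai - Nagasaki - Kobe: max(5, 25, 24, 17) = 25
Osaka - Hiroshima - Sapporo - Sendai - Nagasaki - Fukuoka - Kobe: max(5, 21, 14, 24, 5, 24) = 24
Osaka - Hiroshima - Sapporo - Sendai - Kobe: max(5, 21, 14, 20) = 21
Osaka - Hiroshima - Sapporo - Kobe: max(5, 21, 24) = 24
The minimum achievable maximum is 21%.

21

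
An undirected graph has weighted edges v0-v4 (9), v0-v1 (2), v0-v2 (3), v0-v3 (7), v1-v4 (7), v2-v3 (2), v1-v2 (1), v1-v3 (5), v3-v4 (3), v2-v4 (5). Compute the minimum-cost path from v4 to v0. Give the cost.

8

Some routes from v4 to v0:
v4→v3→v2→v1→v0: 3 + 2 + 1 + 2 = 8
v4→v2→v0: 5 + 3 = 8
v4→v3→v2→v0: 3 + 2 + 3 = 8
Shortest: 8.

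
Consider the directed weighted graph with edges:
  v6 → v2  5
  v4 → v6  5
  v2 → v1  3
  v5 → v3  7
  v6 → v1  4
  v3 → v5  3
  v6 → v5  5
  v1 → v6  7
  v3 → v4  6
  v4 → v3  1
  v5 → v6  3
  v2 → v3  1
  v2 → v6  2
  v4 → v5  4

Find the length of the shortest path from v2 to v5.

4

A few of the v2→v5 routes:
v2 -> v3 -> v4 -> v5: 1 + 6 + 4 = 11
v2 -> v6 -> v5: 2 + 5 = 7
v2 -> v3 -> v5: 1 + 3 = 4
Shortest: 4.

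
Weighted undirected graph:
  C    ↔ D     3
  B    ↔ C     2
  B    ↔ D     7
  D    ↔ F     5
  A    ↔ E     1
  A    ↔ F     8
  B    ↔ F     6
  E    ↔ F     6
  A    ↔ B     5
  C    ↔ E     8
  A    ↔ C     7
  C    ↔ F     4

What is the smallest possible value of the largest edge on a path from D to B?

Some routes from D to B:
D - F - C - B: max(5, 4, 2) = 5
D - C - B: max(3, 2) = 3
D - C - F - E - A - B: max(3, 4, 6, 1, 5) = 6
The minimum achievable maximum is 3.

3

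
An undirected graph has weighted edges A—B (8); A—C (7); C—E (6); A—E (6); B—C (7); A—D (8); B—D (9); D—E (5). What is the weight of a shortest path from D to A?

8

Comparing a few candidate routes:
D-E-A: 5 + 6 = 11
D-A: 8
D-B-A: 9 + 8 = 17
D-E-C-A: 5 + 6 + 7 = 18
The minimum is 8.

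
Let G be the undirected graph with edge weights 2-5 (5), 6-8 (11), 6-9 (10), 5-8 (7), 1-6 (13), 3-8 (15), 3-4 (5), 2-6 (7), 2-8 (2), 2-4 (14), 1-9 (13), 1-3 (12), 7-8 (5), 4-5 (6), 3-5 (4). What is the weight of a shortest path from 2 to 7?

Comparing a few candidate routes:
2 - 8 - 7: 2 + 5 = 7
2 - 5 - 8 - 7: 5 + 7 + 5 = 17
2 - 6 - 8 - 7: 7 + 11 + 5 = 23
2 - 4 - 5 - 8 - 7: 14 + 6 + 7 + 5 = 32
2 - 5 - 3 - 8 - 7: 5 + 4 + 15 + 5 = 29
Shortest: 7.

7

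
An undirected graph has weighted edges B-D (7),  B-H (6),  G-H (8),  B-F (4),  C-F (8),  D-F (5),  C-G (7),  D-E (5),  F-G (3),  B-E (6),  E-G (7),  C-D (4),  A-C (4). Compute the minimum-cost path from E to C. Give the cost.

9

Checking several routes:
E → B → F → C: 6 + 4 + 8 = 18
E → B → D → C: 6 + 7 + 4 = 17
E → G → F → C: 7 + 3 + 8 = 18
E → D → C: 5 + 4 = 9
E → G → C: 7 + 7 = 14
E → D → F → C: 5 + 5 + 8 = 18
The minimum is 9.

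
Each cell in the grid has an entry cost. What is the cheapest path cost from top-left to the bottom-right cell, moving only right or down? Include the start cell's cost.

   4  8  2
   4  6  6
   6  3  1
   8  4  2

Cheapest: r0c0 → r1c0 → r1c1 → r2c1 → r2c2 → r3c2
  4 + 4 + 6 + 3 + 1 + 2 = 20
For comparison, the top-then-right route costs 23.

20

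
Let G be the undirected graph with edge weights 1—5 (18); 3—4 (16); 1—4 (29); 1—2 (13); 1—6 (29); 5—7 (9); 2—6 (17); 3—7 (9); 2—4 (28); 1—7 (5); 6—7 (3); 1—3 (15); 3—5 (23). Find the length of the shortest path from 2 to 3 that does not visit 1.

Paths from 2 to 3 avoiding 1:
2 → 6 → 7 → 3: 17 + 3 + 9 = 29
2 → 6 → 7 → 5 → 3: 17 + 3 + 9 + 23 = 52
2 → 4 → 3: 28 + 16 = 44
Best route has total 29.

29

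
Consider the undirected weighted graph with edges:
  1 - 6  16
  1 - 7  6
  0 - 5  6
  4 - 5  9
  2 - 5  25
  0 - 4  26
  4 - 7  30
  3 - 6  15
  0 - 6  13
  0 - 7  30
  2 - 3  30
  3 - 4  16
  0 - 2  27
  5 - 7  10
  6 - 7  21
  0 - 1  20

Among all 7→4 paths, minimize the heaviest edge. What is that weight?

10

Checking several routes:
7 → 5 → 0 → 6 → 3 → 4: max(10, 6, 13, 15, 16) = 16
7 → 1 → 6 → 0 → 5 → 4: max(6, 16, 13, 6, 9) = 16
7 → 5 → 4: max(10, 9) = 10
7 → 1 → 6 → 3 → 4: max(6, 16, 15, 16) = 16
The minimum achievable maximum is 10.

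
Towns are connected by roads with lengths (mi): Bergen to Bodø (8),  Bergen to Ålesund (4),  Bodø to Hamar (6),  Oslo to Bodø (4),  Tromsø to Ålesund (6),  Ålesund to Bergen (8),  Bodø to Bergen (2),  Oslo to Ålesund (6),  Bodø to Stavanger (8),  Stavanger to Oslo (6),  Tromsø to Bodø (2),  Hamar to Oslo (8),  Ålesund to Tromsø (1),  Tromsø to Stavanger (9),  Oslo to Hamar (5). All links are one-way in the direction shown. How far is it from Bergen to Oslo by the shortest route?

20

A few of the Bergen→Oslo routes:
Bergen→Ålesund→Tromsø→Bodø→Hamar→Oslo: 4 + 1 + 2 + 6 + 8 = 21
Bergen→Ålesund→Tromsø→Stavanger→Oslo: 4 + 1 + 9 + 6 = 20
Bergen→Ålesund→Tromsø→Bodø→Stavanger→Oslo: 4 + 1 + 2 + 8 + 6 = 21
Shortest: 20 mi.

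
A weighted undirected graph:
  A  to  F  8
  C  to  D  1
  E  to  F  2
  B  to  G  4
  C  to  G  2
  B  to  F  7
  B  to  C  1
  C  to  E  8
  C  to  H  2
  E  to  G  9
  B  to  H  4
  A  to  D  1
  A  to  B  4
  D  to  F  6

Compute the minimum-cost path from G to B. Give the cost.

Comparing a few candidate routes:
G-C-H-B: 2 + 2 + 4 = 8
G-C-D-A-B: 2 + 1 + 1 + 4 = 8
G-B: 4
G-C-B: 2 + 1 = 3
Shortest: 3.

3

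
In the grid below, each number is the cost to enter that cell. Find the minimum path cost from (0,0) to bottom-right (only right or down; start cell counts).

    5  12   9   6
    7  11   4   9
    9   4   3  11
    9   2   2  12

41

Take [0,0]→[1,0]→[2,0]→[2,1]→[3,1]→[3,2]→[3,3] for a total of 5 + 7 + 9 + 4 + 2 + 2 + 12 = 41.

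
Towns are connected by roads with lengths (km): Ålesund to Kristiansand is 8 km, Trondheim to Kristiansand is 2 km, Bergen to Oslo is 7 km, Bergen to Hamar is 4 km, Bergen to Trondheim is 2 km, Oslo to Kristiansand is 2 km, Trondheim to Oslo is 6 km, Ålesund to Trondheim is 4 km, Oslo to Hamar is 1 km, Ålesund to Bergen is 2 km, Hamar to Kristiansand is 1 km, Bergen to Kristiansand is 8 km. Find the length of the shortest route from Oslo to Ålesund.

Some routes from Oslo to Ålesund:
Oslo → Hamar → Bergen → Ålesund: 1 + 4 + 2 = 7
Oslo → Kristiansand → Trondheim → Ålesund: 2 + 2 + 4 = 8
Oslo → Kristiansand → Trondheim → Bergen → Ålesund: 2 + 2 + 2 + 2 = 8
Oslo → Hamar → Kristiansand → Trondheim → Bergen → Ålesund: 1 + 1 + 2 + 2 + 2 = 8
Shortest: 7 km.

7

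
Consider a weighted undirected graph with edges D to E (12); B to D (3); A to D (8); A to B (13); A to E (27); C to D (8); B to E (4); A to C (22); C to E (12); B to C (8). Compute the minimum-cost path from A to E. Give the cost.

15

Checking several routes:
A -> D -> B -> E: 8 + 3 + 4 = 15
A -> D -> E: 8 + 12 = 20
A -> B -> E: 13 + 4 = 17
Best route has total 15.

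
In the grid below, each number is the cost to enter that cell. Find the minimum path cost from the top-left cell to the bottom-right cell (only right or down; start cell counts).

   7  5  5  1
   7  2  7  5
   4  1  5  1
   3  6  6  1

22

One optimal route is r0c0 r0c1 r1c1 r2c1 r2c2 r2c3 r3c3.
Its cost is 7 + 5 + 2 + 1 + 5 + 1 + 1 = 22.
(Top row then right column would cost 25.)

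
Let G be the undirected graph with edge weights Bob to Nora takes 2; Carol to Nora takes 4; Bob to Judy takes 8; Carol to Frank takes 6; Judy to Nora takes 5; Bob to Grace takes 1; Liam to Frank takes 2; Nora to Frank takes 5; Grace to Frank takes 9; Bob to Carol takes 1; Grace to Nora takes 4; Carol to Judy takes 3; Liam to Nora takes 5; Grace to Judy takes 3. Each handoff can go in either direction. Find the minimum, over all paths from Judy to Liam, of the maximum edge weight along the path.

5

Some routes from Judy to Liam:
Judy - Carol - Bob - Grace - Nora - Frank - Liam: max(3, 1, 1, 4, 5, 2) = 5
Judy - Carol - Bob - Grace - Nora - Liam: max(3, 1, 1, 4, 5) = 5
Judy - Carol - Nora - Liam: max(3, 4, 5) = 5
Judy - Carol - Bob - Nora - Frank - Liam: max(3, 1, 2, 5, 2) = 5
Judy - Carol - Bob - Nora - Liam: max(3, 1, 2, 5) = 5
Judy - Carol - Nora - Frank - Liam: max(3, 4, 5, 2) = 5
Smallest bottleneck: 5.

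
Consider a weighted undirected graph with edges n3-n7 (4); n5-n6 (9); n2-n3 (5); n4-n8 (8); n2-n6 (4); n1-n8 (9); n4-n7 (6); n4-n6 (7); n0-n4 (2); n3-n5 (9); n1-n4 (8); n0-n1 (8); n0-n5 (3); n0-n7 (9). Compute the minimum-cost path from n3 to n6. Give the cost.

9

Some routes from n3 to n6:
n3→n7→n4→n0→n5→n6: 4 + 6 + 2 + 3 + 9 = 24
n3→n7→n4→n6: 4 + 6 + 7 = 17
n3→n5→n0→n4→n6: 9 + 3 + 2 + 7 = 21
n3→n2→n6: 5 + 4 = 9
n3→n7→n0→n4→n6: 4 + 9 + 2 + 7 = 22
n3→n5→n6: 9 + 9 = 18
The minimum is 9.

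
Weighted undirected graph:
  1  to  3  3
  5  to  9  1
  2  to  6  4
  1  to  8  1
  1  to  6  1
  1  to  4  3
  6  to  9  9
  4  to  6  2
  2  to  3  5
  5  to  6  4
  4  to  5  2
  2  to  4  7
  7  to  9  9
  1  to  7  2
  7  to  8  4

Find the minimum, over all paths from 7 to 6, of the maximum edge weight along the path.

2

Comparing a few candidate routes:
7 - 8 - 1 - 6: max(4, 1, 1) = 4
7 - 1 - 4 - 6: max(2, 3, 2) = 3
7 - 1 - 6: max(2, 1) = 2
Smallest bottleneck: 2.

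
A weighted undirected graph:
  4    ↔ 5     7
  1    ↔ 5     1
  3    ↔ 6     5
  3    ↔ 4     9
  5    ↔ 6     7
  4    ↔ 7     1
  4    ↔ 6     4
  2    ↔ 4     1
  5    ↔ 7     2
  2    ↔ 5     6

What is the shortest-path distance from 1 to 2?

5

Routes from 1 to 2:
1 - 5 - 7 - 4 - 2: 1 + 2 + 1 + 1 = 5
1 - 5 - 4 - 2: 1 + 7 + 1 = 9
1 - 5 - 6 - 3 - 4 - 2: 1 + 7 + 5 + 9 + 1 = 23
1 - 5 - 6 - 4 - 2: 1 + 7 + 4 + 1 = 13
1 - 5 - 2: 1 + 6 = 7
Best route has total 5.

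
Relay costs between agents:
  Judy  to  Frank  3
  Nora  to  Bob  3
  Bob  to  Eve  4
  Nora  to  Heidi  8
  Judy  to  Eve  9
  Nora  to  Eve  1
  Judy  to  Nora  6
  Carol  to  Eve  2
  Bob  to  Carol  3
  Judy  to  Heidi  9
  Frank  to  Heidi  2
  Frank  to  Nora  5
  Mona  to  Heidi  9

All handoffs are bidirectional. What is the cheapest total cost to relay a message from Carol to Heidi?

Comparing a few candidate routes:
Carol -> Eve -> Nora -> Frank -> Heidi: 2 + 1 + 5 + 2 = 10
Carol -> Bob -> Nora -> Frank -> Heidi: 3 + 3 + 5 + 2 = 13
Carol -> Eve -> Nora -> Heidi: 2 + 1 + 8 = 11
Shortest: 10.

10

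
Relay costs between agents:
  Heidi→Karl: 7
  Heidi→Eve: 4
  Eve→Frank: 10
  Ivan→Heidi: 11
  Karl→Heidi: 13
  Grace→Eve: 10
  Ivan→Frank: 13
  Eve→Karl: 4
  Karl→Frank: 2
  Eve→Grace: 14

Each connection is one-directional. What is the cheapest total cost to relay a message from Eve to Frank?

6

Candidate routes:
Eve → Karl → Frank: 4 + 2 = 6
Eve → Frank: 10
Shortest: 6.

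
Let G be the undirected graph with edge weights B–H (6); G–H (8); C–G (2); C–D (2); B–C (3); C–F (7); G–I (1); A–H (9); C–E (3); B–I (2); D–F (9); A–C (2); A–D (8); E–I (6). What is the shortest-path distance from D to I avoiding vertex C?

Candidate routes:
D -> A -> H -> B -> I: 8 + 9 + 6 + 2 = 25
D -> A -> H -> G -> I: 8 + 9 + 8 + 1 = 26
The minimum is 25.

25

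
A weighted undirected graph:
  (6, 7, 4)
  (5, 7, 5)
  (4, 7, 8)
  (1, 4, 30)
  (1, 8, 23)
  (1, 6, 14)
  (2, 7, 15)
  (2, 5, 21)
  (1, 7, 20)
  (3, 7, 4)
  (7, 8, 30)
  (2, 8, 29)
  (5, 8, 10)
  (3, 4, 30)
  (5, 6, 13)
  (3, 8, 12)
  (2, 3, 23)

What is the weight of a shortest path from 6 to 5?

Some routes from 6 to 5:
6→5: 13
6→7→5: 4 + 5 = 9
6→7→3→8→5: 4 + 4 + 12 + 10 = 30
The minimum is 9.

9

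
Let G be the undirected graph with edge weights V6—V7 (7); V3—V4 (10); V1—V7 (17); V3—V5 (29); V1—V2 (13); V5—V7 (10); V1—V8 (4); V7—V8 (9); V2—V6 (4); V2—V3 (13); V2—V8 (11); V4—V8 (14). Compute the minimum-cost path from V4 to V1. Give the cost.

18

Checking several routes:
V4 - V8 - V7 - V6 - V2 - V1: 14 + 9 + 7 + 4 + 13 = 47
V4 - V8 - V2 - V1: 14 + 11 + 13 = 38
V4 - V3 - V2 - V8 - V1: 10 + 13 + 11 + 4 = 38
V4 - V3 - V2 - V1: 10 + 13 + 13 = 36
V4 - V8 - V7 - V1: 14 + 9 + 17 = 40
V4 - V8 - V1: 14 + 4 = 18
The minimum is 18.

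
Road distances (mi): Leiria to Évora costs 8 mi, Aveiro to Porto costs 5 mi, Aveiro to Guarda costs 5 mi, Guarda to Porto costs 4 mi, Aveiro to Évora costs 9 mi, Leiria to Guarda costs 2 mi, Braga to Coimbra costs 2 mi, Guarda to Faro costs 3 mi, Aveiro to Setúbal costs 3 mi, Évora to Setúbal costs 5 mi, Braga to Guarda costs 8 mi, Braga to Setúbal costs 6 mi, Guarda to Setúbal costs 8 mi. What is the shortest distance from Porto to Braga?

A few of the Porto→Braga routes:
Porto -> Aveiro -> Setúbal -> Guarda -> Braga: 5 + 3 + 8 + 8 = 24
Porto -> Aveiro -> Setúbal -> Braga: 5 + 3 + 6 = 14
Porto -> Guarda -> Aveiro -> Setúbal -> Braga: 4 + 5 + 3 + 6 = 18
Porto -> Guarda -> Setúbal -> Braga: 4 + 8 + 6 = 18
Porto -> Aveiro -> Guarda -> Braga: 5 + 5 + 8 = 18
Porto -> Guarda -> Braga: 4 + 8 = 12
Shortest: 12 mi.

12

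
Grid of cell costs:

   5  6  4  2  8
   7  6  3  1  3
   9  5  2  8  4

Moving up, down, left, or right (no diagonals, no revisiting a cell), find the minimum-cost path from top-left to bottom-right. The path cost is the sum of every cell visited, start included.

25

Best path: [0,0]→[0,1]→[0,2]→[0,3]→[1,3]→[1,4]→[2,4]
Cost: 5 + 6 + 4 + 2 + 1 + 3 + 4 = 25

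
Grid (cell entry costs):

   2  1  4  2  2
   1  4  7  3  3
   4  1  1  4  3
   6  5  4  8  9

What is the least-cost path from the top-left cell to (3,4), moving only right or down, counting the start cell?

25

Best path: r0c0 -> r0c1 -> r1c1 -> r2c1 -> r2c2 -> r2c3 -> r2c4 -> r3c4
Cost: 2 + 1 + 4 + 1 + 1 + 4 + 3 + 9 = 25
(Top row then right column would cost 26.)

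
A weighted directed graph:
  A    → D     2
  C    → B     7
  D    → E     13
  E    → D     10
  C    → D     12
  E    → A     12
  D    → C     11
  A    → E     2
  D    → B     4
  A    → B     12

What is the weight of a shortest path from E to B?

Some routes from E to B:
E - A - B: 12 + 12 = 24
E - A - D - B: 12 + 2 + 4 = 18
E - D - B: 10 + 4 = 14
Best route has total 14.

14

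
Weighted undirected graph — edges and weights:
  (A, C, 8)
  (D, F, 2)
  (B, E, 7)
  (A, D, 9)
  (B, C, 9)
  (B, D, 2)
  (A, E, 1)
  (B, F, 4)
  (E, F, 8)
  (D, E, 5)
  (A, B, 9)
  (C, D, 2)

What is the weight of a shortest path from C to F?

4

Some routes from C to F:
C-B-F: 9 + 4 = 13
C-D-B-F: 2 + 2 + 4 = 8
C-D-E-F: 2 + 5 + 8 = 15
C-B-D-F: 9 + 2 + 2 = 13
C-D-F: 2 + 2 = 4
Shortest: 4.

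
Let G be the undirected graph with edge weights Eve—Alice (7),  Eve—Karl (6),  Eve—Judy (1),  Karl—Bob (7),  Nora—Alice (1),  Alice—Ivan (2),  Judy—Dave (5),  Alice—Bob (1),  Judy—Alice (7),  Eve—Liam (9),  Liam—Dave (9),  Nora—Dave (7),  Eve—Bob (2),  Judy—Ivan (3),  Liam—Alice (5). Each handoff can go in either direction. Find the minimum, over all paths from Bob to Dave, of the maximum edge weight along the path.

5

Comparing a few candidate routes:
Bob→Eve→Alice→Ivan→Judy→Dave: max(2, 7, 2, 3, 5) = 7
Bob→Eve→Judy→Dave: max(2, 1, 5) = 5
Bob→Alice→Ivan→Judy→Dave: max(1, 2, 3, 5) = 5
Bob→Eve→Judy→Alice→Nora→Dave: max(2, 1, 7, 1, 7) = 7
Bob→Eve→Alice→Nora→Dave: max(2, 7, 1, 7) = 7
Bob→Eve→Judy→Ivan→Alice→Nora→Dave: max(2, 1, 3, 2, 1, 7) = 7
Smallest bottleneck: 5.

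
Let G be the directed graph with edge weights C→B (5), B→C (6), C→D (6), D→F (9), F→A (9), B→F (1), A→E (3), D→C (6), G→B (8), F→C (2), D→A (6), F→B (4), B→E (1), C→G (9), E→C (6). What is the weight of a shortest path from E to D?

12

Paths from E to D:
E-C-D: 6 + 6 = 12
The minimum is 12.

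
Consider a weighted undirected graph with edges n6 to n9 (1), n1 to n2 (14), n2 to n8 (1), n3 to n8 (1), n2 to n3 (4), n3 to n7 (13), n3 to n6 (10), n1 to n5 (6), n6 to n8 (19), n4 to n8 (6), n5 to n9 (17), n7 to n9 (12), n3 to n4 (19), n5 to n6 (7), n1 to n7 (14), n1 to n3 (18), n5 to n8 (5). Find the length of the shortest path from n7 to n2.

15

Checking several routes:
n7 - n3 - n2: 13 + 4 = 17
n7 - n9 - n6 - n5 - n8 - n2: 12 + 1 + 7 + 5 + 1 = 26
n7 - n3 - n8 - n2: 13 + 1 + 1 = 15
n7 - n9 - n6 - n3 - n8 - n2: 12 + 1 + 10 + 1 + 1 = 25
Shortest: 15.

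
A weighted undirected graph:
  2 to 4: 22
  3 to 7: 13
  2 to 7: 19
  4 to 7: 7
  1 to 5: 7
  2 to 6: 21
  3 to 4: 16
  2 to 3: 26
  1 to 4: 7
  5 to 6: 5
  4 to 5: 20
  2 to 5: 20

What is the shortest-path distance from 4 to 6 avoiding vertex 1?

25

Some routes from 4 to 6 avoiding 1:
4 - 2 - 5 - 6: 22 + 20 + 5 = 47
4 - 7 - 2 - 6: 7 + 19 + 21 = 47
4 - 5 - 6: 20 + 5 = 25
4 - 2 - 6: 22 + 21 = 43
The minimum is 25.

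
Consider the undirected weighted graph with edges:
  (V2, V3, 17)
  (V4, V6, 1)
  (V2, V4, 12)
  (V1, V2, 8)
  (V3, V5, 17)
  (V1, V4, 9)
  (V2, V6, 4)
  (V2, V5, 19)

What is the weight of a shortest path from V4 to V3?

22

Some routes from V4 to V3:
V4-V2-V5-V3: 12 + 19 + 17 = 48
V4-V6-V2-V5-V3: 1 + 4 + 19 + 17 = 41
V4-V1-V2-V3: 9 + 8 + 17 = 34
V4-V2-V3: 12 + 17 = 29
V4-V6-V2-V3: 1 + 4 + 17 = 22
Shortest: 22.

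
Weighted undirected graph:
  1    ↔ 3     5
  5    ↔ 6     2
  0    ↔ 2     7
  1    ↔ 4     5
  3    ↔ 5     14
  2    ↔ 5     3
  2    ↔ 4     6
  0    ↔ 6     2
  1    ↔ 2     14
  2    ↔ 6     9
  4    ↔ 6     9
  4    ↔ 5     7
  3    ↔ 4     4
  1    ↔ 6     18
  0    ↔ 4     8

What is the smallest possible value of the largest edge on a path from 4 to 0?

6

A few of the 4→0 routes:
4→5→6→0: max(7, 2, 2) = 7
4→2→5→6→0: max(6, 3, 2, 2) = 6
4→5→2→0: max(7, 3, 7) = 7
The minimum achievable maximum is 6.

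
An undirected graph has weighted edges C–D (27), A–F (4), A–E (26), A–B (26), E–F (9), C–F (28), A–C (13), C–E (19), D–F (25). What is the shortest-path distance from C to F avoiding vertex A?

Routes from C to F avoiding A:
C→F: 28
C→D→F: 27 + 25 = 52
C→E→F: 19 + 9 = 28
Shortest: 28.

28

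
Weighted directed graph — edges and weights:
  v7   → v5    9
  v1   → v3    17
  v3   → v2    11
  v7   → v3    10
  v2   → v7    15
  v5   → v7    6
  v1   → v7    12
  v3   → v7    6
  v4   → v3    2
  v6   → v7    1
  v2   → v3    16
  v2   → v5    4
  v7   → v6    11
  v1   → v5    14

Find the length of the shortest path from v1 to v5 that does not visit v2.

14

Routes from v1 to v5 avoiding v2:
v1-v5: 14
v1-v3-v7-v5: 17 + 6 + 9 = 32
v1-v7-v5: 12 + 9 = 21
Best route has total 14.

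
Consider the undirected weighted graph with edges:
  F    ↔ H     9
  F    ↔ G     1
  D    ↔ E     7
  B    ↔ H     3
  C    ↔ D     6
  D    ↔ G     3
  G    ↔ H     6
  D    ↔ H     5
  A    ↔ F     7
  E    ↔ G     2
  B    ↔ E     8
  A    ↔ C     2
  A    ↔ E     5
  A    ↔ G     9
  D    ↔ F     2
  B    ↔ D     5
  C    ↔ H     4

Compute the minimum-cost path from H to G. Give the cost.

6

Some routes from H to G:
H - D - F - G: 5 + 2 + 1 = 8
H - F - G: 9 + 1 = 10
H - B - D - F - G: 3 + 5 + 2 + 1 = 11
H - B - D - G: 3 + 5 + 3 = 11
H - G: 6
H - D - G: 5 + 3 = 8
The minimum is 6.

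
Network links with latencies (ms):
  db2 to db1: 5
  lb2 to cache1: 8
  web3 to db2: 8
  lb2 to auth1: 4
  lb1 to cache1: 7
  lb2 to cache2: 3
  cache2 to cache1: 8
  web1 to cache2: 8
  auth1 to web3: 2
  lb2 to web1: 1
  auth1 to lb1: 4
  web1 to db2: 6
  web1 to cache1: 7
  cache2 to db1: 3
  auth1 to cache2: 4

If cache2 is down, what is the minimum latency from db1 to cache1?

18

Checking several routes:
db1 - db2 - web1 - cache1: 5 + 6 + 7 = 18
db1 - db2 - web1 - lb2 - cache1: 5 + 6 + 1 + 8 = 20
db1 - db2 - web3 - auth1 - lb1 - cache1: 5 + 8 + 2 + 4 + 7 = 26
Shortest: 18 ms.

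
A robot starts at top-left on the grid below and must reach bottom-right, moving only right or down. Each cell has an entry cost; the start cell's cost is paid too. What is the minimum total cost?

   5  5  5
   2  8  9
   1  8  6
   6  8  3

Take r0c0 → r1c0 → r2c0 → r2c1 → r2c2 → r3c2 for a total of 5 + 2 + 1 + 8 + 6 + 3 = 25.
For comparison, the top-then-right route costs 33.

25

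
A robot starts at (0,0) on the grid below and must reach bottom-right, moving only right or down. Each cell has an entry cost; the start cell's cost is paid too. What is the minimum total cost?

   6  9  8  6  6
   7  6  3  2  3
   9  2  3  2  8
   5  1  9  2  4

32

Path r0c0 → r1c0 → r1c1 → r1c2 → r1c3 → r2c3 → r3c3 → r3c4: 6 + 7 + 6 + 3 + 2 + 2 + 2 + 4 = 32.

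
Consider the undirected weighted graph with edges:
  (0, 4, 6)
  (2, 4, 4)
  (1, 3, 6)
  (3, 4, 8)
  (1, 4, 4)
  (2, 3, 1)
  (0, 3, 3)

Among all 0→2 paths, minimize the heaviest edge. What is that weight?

Checking several routes:
0→3→2: max(3, 1) = 3
0→3→1→4→2: max(3, 6, 4, 4) = 6
0→4→1→3→2: max(6, 4, 6, 1) = 6
0→4→2: max(6, 4) = 6
The minimum achievable maximum is 3.

3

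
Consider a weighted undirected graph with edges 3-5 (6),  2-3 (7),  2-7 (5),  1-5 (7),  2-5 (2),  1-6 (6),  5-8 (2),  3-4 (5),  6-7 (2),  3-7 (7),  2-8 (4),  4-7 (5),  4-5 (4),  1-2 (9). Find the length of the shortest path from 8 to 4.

Comparing a few candidate routes:
8 → 5 → 3 → 4: 2 + 6 + 5 = 13
8 → 5 → 4: 2 + 4 = 6
8 → 2 → 5 → 4: 4 + 2 + 4 = 10
The minimum is 6.

6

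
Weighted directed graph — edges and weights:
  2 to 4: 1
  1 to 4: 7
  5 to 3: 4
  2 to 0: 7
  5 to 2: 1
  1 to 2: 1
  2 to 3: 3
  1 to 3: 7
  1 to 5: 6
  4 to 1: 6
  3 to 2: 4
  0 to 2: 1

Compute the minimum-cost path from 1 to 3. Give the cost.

4

A few of the 1→3 routes:
1-3: 7
1-2-3: 1 + 3 = 4
1-5-2-3: 6 + 1 + 3 = 10
Best route has total 4.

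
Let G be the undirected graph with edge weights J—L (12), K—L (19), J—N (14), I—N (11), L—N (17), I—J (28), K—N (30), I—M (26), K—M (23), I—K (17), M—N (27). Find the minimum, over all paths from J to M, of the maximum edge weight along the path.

Checking several routes:
J -> L -> N -> I -> M: max(12, 17, 11, 26) = 26
J -> N -> I -> K -> M: max(14, 11, 17, 23) = 23
J -> L -> K -> I -> M: max(12, 19, 17, 26) = 26
J -> L -> K -> M: max(12, 19, 23) = 23
J -> L -> N -> I -> K -> M: max(12, 17, 11, 17, 23) = 23
J -> N -> L -> K -> M: max(14, 17, 19, 23) = 23
Best route has worst link 23.

23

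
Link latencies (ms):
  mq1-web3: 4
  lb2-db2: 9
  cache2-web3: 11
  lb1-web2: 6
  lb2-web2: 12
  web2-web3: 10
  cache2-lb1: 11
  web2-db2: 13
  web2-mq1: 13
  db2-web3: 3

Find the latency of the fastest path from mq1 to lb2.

16

Some routes from mq1 to lb2:
mq1 -> web2 -> web3 -> db2 -> lb2: 13 + 10 + 3 + 9 = 35
mq1 -> web3 -> web2 -> lb2: 4 + 10 + 12 = 26
mq1 -> web3 -> db2 -> web2 -> lb2: 4 + 3 + 13 + 12 = 32
mq1 -> web2 -> lb2: 13 + 12 = 25
mq1 -> web3 -> db2 -> lb2: 4 + 3 + 9 = 16
Shortest: 16 ms.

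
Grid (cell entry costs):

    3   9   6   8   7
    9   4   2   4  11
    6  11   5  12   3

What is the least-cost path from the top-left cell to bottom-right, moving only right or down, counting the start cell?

Take r0c0→r0c1→r1c1→r1c2→r1c3→r1c4→r2c4 for a total of 3 + 9 + 4 + 2 + 4 + 11 + 3 = 36.

36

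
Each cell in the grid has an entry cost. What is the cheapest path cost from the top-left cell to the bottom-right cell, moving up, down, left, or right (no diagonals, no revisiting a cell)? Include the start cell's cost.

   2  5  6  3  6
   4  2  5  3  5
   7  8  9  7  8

Cheapest: [0,0] -> [1,0] -> [1,1] -> [1,2] -> [1,3] -> [1,4] -> [2,4]
  2 + 4 + 2 + 5 + 3 + 5 + 8 = 29

29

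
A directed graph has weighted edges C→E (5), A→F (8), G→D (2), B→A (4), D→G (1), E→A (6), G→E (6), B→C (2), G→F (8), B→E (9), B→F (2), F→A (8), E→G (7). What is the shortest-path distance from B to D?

16

Candidate routes:
B→C→E→G→D: 2 + 5 + 7 + 2 = 16
B→E→G→D: 9 + 7 + 2 = 18
Shortest: 16.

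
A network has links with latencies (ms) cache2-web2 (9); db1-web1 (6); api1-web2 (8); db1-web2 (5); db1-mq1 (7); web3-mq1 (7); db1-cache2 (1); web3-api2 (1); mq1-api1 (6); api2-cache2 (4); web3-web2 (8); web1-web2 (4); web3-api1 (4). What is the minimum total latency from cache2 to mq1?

Checking several routes:
cache2 → api2 → web3 → api1 → mq1: 4 + 1 + 4 + 6 = 15
cache2 → db1 → mq1: 1 + 7 = 8
cache2 → db1 → web2 → api1 → mq1: 1 + 5 + 8 + 6 = 20
cache2 → api2 → web3 → mq1: 4 + 1 + 7 = 12
Best route has total 8 ms.

8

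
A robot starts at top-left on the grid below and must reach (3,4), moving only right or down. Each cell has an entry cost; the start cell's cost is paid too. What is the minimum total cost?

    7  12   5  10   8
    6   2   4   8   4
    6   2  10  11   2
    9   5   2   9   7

Path r0c0→r1c0→r1c1→r1c2→r1c3→r1c4→r2c4→r3c4: 7 + 6 + 2 + 4 + 8 + 4 + 2 + 7 = 40.
(Top row then right column would cost 55.)

40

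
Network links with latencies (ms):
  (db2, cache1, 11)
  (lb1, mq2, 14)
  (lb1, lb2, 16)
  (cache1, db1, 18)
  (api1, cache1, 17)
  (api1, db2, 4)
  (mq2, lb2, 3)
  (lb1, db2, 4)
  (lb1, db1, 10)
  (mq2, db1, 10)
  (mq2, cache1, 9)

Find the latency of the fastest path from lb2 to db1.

Checking several routes:
lb2 - mq2 - lb1 - db1: 3 + 14 + 10 = 27
lb2 - mq2 - db1: 3 + 10 = 13
lb2 - mq2 - cache1 - db1: 3 + 9 + 18 = 30
lb2 - lb1 - db1: 16 + 10 = 26
Best route has total 13 ms.

13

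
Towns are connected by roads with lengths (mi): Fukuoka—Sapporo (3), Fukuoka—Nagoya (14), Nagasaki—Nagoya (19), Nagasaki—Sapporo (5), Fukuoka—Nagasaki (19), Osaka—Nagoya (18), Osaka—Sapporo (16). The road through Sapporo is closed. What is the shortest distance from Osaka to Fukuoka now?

32

Paths from Osaka to Fukuoka avoiding Sapporo:
Osaka -> Nagoya -> Fukuoka: 18 + 14 = 32
Osaka -> Nagoya -> Nagasaki -> Fukuoka: 18 + 19 + 19 = 56
Best route has total 32 mi.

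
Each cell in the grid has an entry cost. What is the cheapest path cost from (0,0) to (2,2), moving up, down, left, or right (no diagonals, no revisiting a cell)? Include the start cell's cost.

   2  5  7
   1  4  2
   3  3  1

10

One optimal route is (0,0)→(1,0)→(1,1)→(1,2)→(2,2).
Its cost is 2 + 1 + 4 + 2 + 1 = 10.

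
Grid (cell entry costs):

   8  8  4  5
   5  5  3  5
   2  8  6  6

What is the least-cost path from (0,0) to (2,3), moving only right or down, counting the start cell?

32

Cheapest: (0,0) (1,0) (1,1) (1,2) (1,3) (2,3)
  8 + 5 + 5 + 3 + 5 + 6 = 32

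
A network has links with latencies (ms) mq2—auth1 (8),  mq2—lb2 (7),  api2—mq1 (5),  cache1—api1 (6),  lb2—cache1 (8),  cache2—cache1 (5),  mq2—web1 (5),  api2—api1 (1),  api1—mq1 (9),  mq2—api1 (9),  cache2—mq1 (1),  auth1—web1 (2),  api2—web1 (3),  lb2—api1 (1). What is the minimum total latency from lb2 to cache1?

7

Checking several routes:
lb2 -> cache1: 8
lb2 -> api1 -> cache1: 1 + 6 = 7
lb2 -> api1 -> api2 -> mq1 -> cache2 -> cache1: 1 + 1 + 5 + 1 + 5 = 13
Shortest: 7 ms.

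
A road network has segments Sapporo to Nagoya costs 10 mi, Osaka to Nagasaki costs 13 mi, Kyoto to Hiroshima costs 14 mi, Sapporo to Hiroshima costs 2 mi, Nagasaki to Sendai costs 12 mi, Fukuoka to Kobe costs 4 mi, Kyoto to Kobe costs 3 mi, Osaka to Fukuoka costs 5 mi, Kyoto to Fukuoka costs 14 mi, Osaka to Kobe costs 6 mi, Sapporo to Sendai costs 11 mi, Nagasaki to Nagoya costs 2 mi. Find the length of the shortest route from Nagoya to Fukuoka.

A few of the Nagoya→Fukuoka routes:
Nagoya → Sapporo → Hiroshima → Kyoto → Kobe → Osaka → Fukuoka: 10 + 2 + 14 + 3 + 6 + 5 = 40
Nagoya → Sapporo → Hiroshima → Kyoto → Kobe → Fukuoka: 10 + 2 + 14 + 3 + 4 = 33
Nagoya → Nagasaki → Osaka → Fukuoka: 2 + 13 + 5 = 20
Nagoya → Nagasaki → Osaka → Kobe → Kyoto → Fukuoka: 2 + 13 + 6 + 3 + 14 = 38
Nagoya → Nagasaki → Osaka → Kobe → Fukuoka: 2 + 13 + 6 + 4 = 25
Shortest: 20 mi.

20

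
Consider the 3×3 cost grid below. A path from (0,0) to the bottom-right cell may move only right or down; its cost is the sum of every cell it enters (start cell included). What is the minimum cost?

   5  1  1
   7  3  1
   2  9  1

9

Best path: (0,0)→(0,1)→(0,2)→(1,2)→(2,2)
Cost: 5 + 1 + 1 + 1 + 1 = 9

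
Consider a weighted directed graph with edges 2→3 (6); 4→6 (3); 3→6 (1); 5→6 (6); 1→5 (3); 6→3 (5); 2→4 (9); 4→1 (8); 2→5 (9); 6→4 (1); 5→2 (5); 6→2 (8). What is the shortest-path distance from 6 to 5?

12

Candidate routes:
6-4-1-5: 1 + 8 + 3 = 12
6-2-5: 8 + 9 = 17
6-2-4-1-5: 8 + 9 + 8 + 3 = 28
The minimum is 12.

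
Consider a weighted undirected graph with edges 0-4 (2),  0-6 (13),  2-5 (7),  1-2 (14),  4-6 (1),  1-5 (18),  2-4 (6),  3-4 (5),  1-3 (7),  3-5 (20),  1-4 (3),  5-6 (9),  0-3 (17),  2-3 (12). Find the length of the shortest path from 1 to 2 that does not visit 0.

9

A few of the 1→2 routes:
1→4→3→2: 3 + 5 + 12 = 20
1→4→2: 3 + 6 = 9
1→2: 14
1→3→2: 7 + 12 = 19
1→3→4→2: 7 + 5 + 6 = 18
Best route has total 9.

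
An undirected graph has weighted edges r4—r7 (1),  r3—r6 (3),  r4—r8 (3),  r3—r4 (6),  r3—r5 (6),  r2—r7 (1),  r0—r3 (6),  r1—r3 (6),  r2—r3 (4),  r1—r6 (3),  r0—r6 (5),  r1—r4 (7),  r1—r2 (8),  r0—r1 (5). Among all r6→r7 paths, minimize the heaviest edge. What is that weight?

Checking several routes:
r6 -> r0 -> r3 -> r4 -> r7: max(5, 6, 6, 1) = 6
r6 -> r0 -> r3 -> r2 -> r7: max(5, 6, 4, 1) = 6
r6 -> r3 -> r2 -> r7: max(3, 4, 1) = 4
Best route has worst link 4.

4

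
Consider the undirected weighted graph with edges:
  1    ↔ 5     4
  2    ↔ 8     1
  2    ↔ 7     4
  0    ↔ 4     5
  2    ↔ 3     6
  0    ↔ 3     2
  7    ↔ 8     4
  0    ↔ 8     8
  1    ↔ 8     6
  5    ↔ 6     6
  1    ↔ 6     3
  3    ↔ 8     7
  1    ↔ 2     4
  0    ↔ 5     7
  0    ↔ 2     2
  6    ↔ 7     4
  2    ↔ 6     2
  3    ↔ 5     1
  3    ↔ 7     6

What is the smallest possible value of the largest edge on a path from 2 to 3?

Checking several routes:
2 → 1 → 5 → 3: max(4, 4, 1) = 4
2 → 0 → 3: max(2, 2) = 2
2 → 6 → 1 → 5 → 3: max(2, 3, 4, 1) = 4
2 → 7 → 6 → 1 → 5 → 3: max(4, 4, 3, 4, 1) = 4
The minimum achievable maximum is 2.

2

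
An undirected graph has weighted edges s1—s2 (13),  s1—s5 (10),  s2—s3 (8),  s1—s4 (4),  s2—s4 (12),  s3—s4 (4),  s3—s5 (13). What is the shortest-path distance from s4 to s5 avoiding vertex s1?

Candidate routes:
s4 - s3 - s5: 4 + 13 = 17
s4 - s2 - s3 - s5: 12 + 8 + 13 = 33
Shortest: 17.

17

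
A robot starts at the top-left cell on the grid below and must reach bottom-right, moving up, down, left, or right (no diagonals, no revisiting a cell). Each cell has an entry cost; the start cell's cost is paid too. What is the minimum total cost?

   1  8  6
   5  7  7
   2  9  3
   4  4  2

One optimal route is r0c0 → r1c0 → r2c0 → r3c0 → r3c1 → r3c2.
Its cost is 1 + 5 + 2 + 4 + 4 + 2 = 18.

18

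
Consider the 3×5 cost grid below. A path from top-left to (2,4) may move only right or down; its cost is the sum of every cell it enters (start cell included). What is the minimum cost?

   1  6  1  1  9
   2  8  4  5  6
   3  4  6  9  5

25

Path r0c0 -> r0c1 -> r0c2 -> r0c3 -> r1c3 -> r1c4 -> r2c4: 1 + 6 + 1 + 1 + 5 + 6 + 5 = 25.
(Top row then right column would cost 29.)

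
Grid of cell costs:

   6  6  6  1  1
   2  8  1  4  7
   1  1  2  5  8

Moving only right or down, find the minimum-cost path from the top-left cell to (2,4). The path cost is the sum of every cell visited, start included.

25

Path r0c0 -> r1c0 -> r2c0 -> r2c1 -> r2c2 -> r2c3 -> r2c4: 6 + 2 + 1 + 1 + 2 + 5 + 8 = 25.
For comparison, the top-then-right route costs 35.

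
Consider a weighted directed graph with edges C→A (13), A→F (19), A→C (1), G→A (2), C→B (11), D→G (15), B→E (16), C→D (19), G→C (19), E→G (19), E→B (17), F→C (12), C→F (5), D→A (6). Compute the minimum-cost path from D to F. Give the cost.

A few of the D→F routes:
D→G→A→C→F: 15 + 2 + 1 + 5 = 23
D→A→C→F: 6 + 1 + 5 = 12
D→A→F: 6 + 19 = 25
Best route has total 12.

12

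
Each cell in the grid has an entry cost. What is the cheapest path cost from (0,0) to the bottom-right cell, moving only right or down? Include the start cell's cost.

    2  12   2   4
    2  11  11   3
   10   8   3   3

Best path: [0,0]→[0,1]→[0,2]→[0,3]→[1,3]→[2,3]
Cost: 2 + 12 + 2 + 4 + 3 + 3 = 26

26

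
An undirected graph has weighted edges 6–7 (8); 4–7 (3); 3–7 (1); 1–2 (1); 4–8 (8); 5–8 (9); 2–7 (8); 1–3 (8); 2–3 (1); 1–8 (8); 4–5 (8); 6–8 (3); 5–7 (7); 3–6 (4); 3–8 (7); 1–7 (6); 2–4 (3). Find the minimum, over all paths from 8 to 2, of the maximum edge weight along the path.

A few of the 8→2 routes:
8 - 6 - 3 - 7 - 4 - 2: max(3, 4, 1, 3, 3) = 4
8 - 6 - 3 - 2: max(3, 4, 1) = 4
8 - 6 - 3 - 7 - 1 - 2: max(3, 4, 1, 6, 1) = 6
Best route has worst link 4.

4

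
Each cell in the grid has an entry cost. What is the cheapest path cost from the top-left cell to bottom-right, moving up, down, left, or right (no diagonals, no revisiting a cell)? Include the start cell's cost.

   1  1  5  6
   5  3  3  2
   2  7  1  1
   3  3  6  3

13

Cheapest: (0,0) -> (0,1) -> (1,1) -> (1,2) -> (2,2) -> (2,3) -> (3,3)
  1 + 1 + 3 + 3 + 1 + 1 + 3 = 13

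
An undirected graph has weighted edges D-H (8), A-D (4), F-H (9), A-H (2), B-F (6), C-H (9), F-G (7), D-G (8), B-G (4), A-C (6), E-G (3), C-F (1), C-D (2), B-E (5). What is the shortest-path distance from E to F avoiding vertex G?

Paths from E to F avoiding G:
E -> B -> F: 5 + 6 = 11
Best route has total 11.

11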